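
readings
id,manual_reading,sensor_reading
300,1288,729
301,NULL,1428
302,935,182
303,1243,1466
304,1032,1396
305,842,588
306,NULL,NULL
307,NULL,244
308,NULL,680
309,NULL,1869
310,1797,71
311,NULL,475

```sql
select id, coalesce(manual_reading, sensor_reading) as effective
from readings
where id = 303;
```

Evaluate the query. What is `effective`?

1243

id = 303: manual_reading=1243, sensor_reading=1466.
manual_reading=1243 → 1243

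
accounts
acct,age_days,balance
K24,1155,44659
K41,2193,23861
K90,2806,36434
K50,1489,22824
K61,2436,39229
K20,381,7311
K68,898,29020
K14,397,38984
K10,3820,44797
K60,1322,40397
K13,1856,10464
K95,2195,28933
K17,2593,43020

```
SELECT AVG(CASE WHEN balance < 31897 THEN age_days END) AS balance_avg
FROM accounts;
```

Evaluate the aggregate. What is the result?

acct=K24: ✗
acct=K41: ✓ → 2193
acct=K90: ✗
acct=K50: ✓ → 1489
acct=K61: ✗
acct=K20: ✓ → 381
acct=K68: ✓ → 898
acct=K14: ✗
acct=K10: ✗
acct=K60: ✗
acct=K13: ✓ → 1856
acct=K95: ✓ → 2195
acct=K17: ✗
balance_avg = (2193 + 1489 + 381 + 898 + 1856 + 2195) / 6 = 1502

1502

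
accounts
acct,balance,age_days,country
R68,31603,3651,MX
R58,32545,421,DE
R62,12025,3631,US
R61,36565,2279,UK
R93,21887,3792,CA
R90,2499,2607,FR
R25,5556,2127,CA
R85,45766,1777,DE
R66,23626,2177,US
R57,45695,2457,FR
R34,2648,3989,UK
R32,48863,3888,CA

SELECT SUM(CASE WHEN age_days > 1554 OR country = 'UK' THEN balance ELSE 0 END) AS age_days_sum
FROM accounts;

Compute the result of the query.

276733

acct=R68: ✓ → 31603
acct=R58: ✗
acct=R62: ✓ → 12025
acct=R61: ✓ → 36565
acct=R93: ✓ → 21887
acct=R90: ✓ → 2499
acct=R25: ✓ → 5556
acct=R85: ✓ → 45766
acct=R66: ✓ → 23626
acct=R57: ✓ → 45695
acct=R34: ✓ → 2648
acct=R32: ✓ → 48863
age_days_sum = 31603 + 12025 + 36565 + 21887 + 2499 + 5556 + 45766 + 23626 + 45695 + 2648 + 48863 = 276733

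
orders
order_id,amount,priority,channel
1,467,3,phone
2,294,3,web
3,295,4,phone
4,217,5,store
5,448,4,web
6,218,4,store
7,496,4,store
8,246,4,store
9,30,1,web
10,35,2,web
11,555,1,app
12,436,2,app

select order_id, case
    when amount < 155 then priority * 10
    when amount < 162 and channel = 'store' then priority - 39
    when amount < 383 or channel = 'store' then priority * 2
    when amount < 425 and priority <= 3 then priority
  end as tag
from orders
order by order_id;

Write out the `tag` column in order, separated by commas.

NULL, 6, 8, 10, NULL, 8, 8, 8, 10, 20, NULL, NULL

order_id=1: (no match → NULL) → NULL
order_id=2: amount < 383 or channel = 'store' → 6
order_id=3: amount < 383 or channel = 'store' → 8
order_id=4: amount < 383 or channel = 'store' → 10
order_id=5: (no match → NULL) → NULL
order_id=6: amount < 383 or channel = 'store' → 8
order_id=7: amount < 383 or channel = 'store' → 8
order_id=8: amount < 383 or channel = 'store' → 8
order_id=9: amount < 155 → 10
order_id=10: amount < 155 → 20
order_id=11: (no match → NULL) → NULL
order_id=12: (no match → NULL) → NULL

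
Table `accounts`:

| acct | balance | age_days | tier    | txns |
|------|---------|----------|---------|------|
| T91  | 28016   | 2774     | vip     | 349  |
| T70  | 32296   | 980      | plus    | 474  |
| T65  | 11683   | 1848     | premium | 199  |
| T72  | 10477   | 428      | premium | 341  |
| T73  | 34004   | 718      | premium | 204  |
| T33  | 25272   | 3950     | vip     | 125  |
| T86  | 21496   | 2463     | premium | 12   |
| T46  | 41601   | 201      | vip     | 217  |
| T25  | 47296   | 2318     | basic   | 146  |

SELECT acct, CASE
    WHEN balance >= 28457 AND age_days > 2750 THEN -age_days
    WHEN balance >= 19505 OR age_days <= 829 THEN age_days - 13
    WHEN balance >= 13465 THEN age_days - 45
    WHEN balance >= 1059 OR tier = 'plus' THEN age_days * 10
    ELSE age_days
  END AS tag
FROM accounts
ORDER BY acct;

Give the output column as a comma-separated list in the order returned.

acct=T25: balance >= 19505 OR age_days <= 829 → 2305
acct=T33: balance >= 19505 OR age_days <= 829 → 3937
acct=T46: balance >= 19505 OR age_days <= 829 → 188
acct=T65: balance >= 1059 OR tier = 'plus' → 18480
acct=T70: balance >= 19505 OR age_days <= 829 → 967
acct=T72: balance >= 19505 OR age_days <= 829 → 415
acct=T73: balance >= 19505 OR age_days <= 829 → 705
acct=T86: balance >= 19505 OR age_days <= 829 → 2450
acct=T91: balance >= 19505 OR age_days <= 829 → 2761

2305, 3937, 188, 18480, 967, 415, 705, 2450, 2761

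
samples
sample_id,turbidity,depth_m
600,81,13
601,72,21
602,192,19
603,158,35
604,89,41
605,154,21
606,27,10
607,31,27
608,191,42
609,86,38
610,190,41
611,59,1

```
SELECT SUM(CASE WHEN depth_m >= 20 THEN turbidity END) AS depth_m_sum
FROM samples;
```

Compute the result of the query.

sample_id=600: ✗
sample_id=601: ✓ → 72
sample_id=602: ✗
sample_id=603: ✓ → 158
sample_id=604: ✓ → 89
sample_id=605: ✓ → 154
sample_id=606: ✗
sample_id=607: ✓ → 31
sample_id=608: ✓ → 191
sample_id=609: ✓ → 86
sample_id=610: ✓ → 190
sample_id=611: ✗
depth_m_sum = 72 + 158 + 89 + 154 + 31 + 191 + 86 + 190 = 971

971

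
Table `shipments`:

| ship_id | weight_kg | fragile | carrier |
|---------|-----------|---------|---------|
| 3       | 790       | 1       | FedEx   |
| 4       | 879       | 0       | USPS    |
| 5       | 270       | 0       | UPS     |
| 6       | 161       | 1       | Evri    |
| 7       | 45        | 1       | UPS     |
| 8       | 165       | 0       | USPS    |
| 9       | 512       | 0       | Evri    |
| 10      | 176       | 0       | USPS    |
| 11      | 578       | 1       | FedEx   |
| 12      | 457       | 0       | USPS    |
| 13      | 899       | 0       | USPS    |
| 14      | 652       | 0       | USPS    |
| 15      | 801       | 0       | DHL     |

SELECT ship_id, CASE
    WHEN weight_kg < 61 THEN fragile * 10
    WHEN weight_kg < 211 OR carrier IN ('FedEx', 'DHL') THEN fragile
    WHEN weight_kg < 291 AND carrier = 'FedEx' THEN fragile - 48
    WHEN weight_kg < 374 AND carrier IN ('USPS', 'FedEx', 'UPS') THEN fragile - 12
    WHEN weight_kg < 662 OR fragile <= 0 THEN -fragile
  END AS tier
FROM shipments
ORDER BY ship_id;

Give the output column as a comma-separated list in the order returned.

1, 0, -12, 1, 10, 0, 0, 0, 1, 0, 0, 0, 0

ship_id=3: weight_kg < 211 OR carrier IN ('FedEx', 'DHL') → 1
ship_id=4: weight_kg < 662 OR fragile <= 0 → 0
ship_id=5: weight_kg < 374 AND carrier IN ('USPS', 'FedEx', 'UPS') → -12
ship_id=6: weight_kg < 211 OR carrier IN ('FedEx', 'DHL') → 1
ship_id=7: weight_kg < 61 → 10
ship_id=8: weight_kg < 211 OR carrier IN ('FedEx', 'DHL') → 0
ship_id=9: weight_kg < 662 OR fragile <= 0 → 0
ship_id=10: weight_kg < 211 OR carrier IN ('FedEx', 'DHL') → 0
ship_id=11: weight_kg < 211 OR carrier IN ('FedEx', 'DHL') → 1
ship_id=12: weight_kg < 662 OR fragile <= 0 → 0
ship_id=13: weight_kg < 662 OR fragile <= 0 → 0
ship_id=14: weight_kg < 662 OR fragile <= 0 → 0
ship_id=15: weight_kg < 211 OR carrier IN ('FedEx', 'DHL') → 0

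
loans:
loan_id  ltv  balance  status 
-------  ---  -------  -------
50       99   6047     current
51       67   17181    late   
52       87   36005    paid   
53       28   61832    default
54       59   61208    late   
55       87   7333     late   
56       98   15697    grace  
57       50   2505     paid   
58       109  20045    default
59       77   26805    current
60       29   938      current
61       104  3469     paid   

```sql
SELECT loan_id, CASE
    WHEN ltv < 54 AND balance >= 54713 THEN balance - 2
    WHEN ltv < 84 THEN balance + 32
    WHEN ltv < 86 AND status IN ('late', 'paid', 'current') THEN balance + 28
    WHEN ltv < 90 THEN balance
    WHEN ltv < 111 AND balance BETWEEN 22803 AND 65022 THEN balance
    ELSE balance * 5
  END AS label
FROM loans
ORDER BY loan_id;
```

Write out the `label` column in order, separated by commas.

loan_id=50: ELSE → 30235
loan_id=51: ltv < 84 → 17213
loan_id=52: ltv < 90 → 36005
loan_id=53: ltv < 54 AND balance >= 54713 → 61830
loan_id=54: ltv < 84 → 61240
loan_id=55: ltv < 90 → 7333
loan_id=56: ELSE → 78485
loan_id=57: ltv < 84 → 2537
loan_id=58: ELSE → 100225
loan_id=59: ltv < 84 → 26837
loan_id=60: ltv < 84 → 970
loan_id=61: ELSE → 17345

30235, 17213, 36005, 61830, 61240, 7333, 78485, 2537, 100225, 26837, 970, 17345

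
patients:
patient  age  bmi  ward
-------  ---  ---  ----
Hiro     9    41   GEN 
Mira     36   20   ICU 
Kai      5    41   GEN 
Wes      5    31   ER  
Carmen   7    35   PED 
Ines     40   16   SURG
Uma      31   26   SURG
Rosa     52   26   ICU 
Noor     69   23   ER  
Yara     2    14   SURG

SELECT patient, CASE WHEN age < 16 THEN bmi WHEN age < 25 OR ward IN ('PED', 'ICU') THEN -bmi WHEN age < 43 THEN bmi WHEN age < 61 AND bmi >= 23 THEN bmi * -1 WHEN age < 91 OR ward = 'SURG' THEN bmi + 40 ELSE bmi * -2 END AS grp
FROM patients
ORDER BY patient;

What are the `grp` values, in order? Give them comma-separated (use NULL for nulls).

35, 41, 16, 41, -20, 63, -26, 26, 31, 14

patient=Carmen: age < 16 → 35
patient=Hiro: age < 16 → 41
patient=Ines: age < 43 → 16
patient=Kai: age < 16 → 41
patient=Mira: age < 25 OR ward IN ('PED', 'ICU') → -20
patient=Noor: age < 91 OR ward = 'SURG' → 63
patient=Rosa: age < 25 OR ward IN ('PED', 'ICU') → -26
patient=Uma: age < 43 → 26
patient=Wes: age < 16 → 31
patient=Yara: age < 16 → 14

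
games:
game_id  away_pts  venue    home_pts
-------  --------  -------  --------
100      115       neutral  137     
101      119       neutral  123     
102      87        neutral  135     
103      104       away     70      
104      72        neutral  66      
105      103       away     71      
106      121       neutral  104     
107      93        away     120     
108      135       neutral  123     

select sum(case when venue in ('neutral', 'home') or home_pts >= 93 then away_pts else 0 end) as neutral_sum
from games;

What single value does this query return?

742

game_id=100: ✓ → 115
game_id=101: ✓ → 119
game_id=102: ✓ → 87
game_id=103: ✗
game_id=104: ✓ → 72
game_id=105: ✗
game_id=106: ✓ → 121
game_id=107: ✓ → 93
game_id=108: ✓ → 135
neutral_sum = 115 + 119 + 87 + 72 + 121 + 93 + 135 = 742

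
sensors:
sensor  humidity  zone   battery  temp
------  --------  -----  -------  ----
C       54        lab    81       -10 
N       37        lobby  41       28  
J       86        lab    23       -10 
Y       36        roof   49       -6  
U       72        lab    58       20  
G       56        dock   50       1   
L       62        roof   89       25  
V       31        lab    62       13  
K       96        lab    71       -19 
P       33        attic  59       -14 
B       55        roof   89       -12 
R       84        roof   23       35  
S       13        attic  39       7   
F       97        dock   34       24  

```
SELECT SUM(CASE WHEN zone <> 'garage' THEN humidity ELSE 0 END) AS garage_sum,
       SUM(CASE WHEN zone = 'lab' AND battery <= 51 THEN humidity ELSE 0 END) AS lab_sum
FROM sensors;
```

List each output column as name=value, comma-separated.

garage_sum=812, lab_sum=86

[garage_sum: zone <> 'garage']
sensor=C: ✓ → 54
sensor=N: ✓ → 37
sensor=J: ✓ → 86
sensor=Y: ✓ → 36
sensor=U: ✓ → 72
sensor=G: ✓ → 56
sensor=L: ✓ → 62
sensor=V: ✓ → 31
sensor=K: ✓ → 96
sensor=P: ✓ → 33
sensor=B: ✓ → 55
sensor=R: ✓ → 84
sensor=S: ✓ → 13
sensor=F: ✓ → 97
garage_sum = 54 + 37 + 86 + 36 + 72 + 56 + 62 + 31 + 96 + 33 + 55 + 84 + 13 + 97 = 812
—
[lab_sum: zone = 'lab' AND battery <= 51]
sensor=C: ✗
sensor=N: ✗
sensor=J: ✓ → 86
sensor=Y: ✗
sensor=U: ✗
sensor=G: ✗
sensor=L: ✗
sensor=V: ✗
sensor=K: ✗
sensor=P: ✗
sensor=B: ✗
sensor=R: ✗
sensor=S: ✗
sensor=F: ✗
lab_sum = 86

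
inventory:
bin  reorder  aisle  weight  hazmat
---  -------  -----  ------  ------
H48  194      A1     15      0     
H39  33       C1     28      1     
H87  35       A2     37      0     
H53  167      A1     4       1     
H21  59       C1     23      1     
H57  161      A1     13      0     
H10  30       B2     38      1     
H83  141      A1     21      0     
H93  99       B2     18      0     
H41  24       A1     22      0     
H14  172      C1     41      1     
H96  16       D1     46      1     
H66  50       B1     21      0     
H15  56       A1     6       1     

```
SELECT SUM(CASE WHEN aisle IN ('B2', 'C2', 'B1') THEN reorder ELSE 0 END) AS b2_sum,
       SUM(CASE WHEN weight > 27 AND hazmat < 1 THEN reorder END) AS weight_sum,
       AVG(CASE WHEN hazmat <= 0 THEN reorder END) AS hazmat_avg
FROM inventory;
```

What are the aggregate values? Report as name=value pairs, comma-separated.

[b2_sum: aisle IN ('B2', 'C2', 'B1')]
bin=H48: ✗
bin=H39: ✗
bin=H87: ✗
bin=H53: ✗
bin=H21: ✗
bin=H57: ✗
bin=H10: ✓ → 30
bin=H83: ✗
bin=H93: ✓ → 99
bin=H41: ✗
bin=H14: ✗
bin=H96: ✗
bin=H66: ✓ → 50
bin=H15: ✗
b2_sum = 30 + 99 + 50 = 179
—
[weight_sum: weight > 27 AND hazmat < 1]
bin=H48: ✗
bin=H39: ✗
bin=H87: ✓ → 35
bin=H53: ✗
bin=H21: ✗
bin=H57: ✗
bin=H10: ✗
bin=H83: ✗
bin=H93: ✗
bin=H41: ✗
bin=H14: ✗
bin=H96: ✗
bin=H66: ✗
bin=H15: ✗
weight_sum = 35
—
[hazmat_avg: hazmat <= 0]
bin=H48: ✓ → 194
bin=H39: ✗
bin=H87: ✓ → 35
bin=H53: ✗
bin=H21: ✗
bin=H57: ✓ → 161
bin=H10: ✗
bin=H83: ✓ → 141
bin=H93: ✓ → 99
bin=H41: ✓ → 24
bin=H14: ✗
bin=H96: ✗
bin=H66: ✓ → 50
bin=H15: ✗
hazmat_avg = (194 + 35 + 161 + 141 + 99 + 24 + 50) / 7 = 100.5714285714

b2_sum=179, weight_sum=35, hazmat_avg=100.5714285714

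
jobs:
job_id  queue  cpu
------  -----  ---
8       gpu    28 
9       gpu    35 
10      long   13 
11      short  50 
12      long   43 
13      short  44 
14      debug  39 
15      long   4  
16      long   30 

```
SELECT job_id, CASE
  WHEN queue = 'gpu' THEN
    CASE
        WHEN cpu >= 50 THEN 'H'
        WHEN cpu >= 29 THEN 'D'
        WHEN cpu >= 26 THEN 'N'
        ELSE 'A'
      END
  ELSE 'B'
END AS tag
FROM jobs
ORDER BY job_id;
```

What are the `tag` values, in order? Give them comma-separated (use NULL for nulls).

N, D, B, B, B, B, B, B, B

job_id=8: queue='gpu' → inner[cpu >= 26] → N
job_id=9: queue='gpu' → inner[cpu >= 29] → D
job_id=10: queue='long' → outer ELSE → B
job_id=11: queue='short' → outer ELSE → B
job_id=12: queue='long' → outer ELSE → B
job_id=13: queue='short' → outer ELSE → B
job_id=14: queue='debug' → outer ELSE → B
job_id=15: queue='long' → outer ELSE → B
job_id=16: queue='long' → outer ELSE → B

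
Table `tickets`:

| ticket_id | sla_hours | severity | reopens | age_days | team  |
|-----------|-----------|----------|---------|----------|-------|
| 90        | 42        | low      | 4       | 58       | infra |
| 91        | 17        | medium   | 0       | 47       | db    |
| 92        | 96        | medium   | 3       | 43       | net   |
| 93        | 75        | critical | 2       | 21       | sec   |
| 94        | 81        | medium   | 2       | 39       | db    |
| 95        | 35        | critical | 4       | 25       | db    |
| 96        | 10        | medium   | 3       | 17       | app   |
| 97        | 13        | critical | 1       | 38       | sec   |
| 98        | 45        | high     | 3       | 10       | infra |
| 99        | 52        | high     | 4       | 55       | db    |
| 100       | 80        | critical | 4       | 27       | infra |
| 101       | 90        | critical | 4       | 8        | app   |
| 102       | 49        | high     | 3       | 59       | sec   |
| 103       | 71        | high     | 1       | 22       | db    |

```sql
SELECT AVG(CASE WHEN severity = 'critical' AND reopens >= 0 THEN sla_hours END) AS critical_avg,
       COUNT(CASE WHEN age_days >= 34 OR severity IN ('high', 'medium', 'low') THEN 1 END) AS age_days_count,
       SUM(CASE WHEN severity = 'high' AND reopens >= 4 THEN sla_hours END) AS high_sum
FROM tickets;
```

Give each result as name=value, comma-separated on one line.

critical_avg=58.6, age_days_count=10, high_sum=52

[critical_avg: severity = 'critical' AND reopens >= 0]
ticket_id=90: ✗
ticket_id=91: ✗
ticket_id=92: ✗
ticket_id=93: ✓ → 75
ticket_id=94: ✗
ticket_id=95: ✓ → 35
ticket_id=96: ✗
ticket_id=97: ✓ → 13
ticket_id=98: ✗
ticket_id=99: ✗
ticket_id=100: ✓ → 80
ticket_id=101: ✓ → 90
ticket_id=102: ✗
ticket_id=103: ✗
critical_avg = (75 + 35 + 13 + 80 + 90) / 5 = 58.6
—
[age_days_count: age_days >= 34 OR severity IN ('high', 'medium', 'low')]
ticket_id=90: ✓ → 1
ticket_id=91: ✓ → 1
ticket_id=92: ✓ → 1
ticket_id=93: ✗
ticket_id=94: ✓ → 1
ticket_id=95: ✗
ticket_id=96: ✓ → 1
ticket_id=97: ✓ → 1
ticket_id=98: ✓ → 1
ticket_id=99: ✓ → 1
ticket_id=100: ✗
ticket_id=101: ✗
ticket_id=102: ✓ → 1
ticket_id=103: ✓ → 1
age_days_count = COUNT(1, 1, 1, 1, 1, 1, 1, 1, 1, 1) = 10
—
[high_sum: severity = 'high' AND reopens >= 4]
ticket_id=90: ✗
ticket_id=91: ✗
ticket_id=92: ✗
ticket_id=93: ✗
ticket_id=94: ✗
ticket_id=95: ✗
ticket_id=96: ✗
ticket_id=97: ✗
ticket_id=98: ✗
ticket_id=99: ✓ → 52
ticket_id=100: ✗
ticket_id=101: ✗
ticket_id=102: ✗
ticket_id=103: ✗
high_sum = 52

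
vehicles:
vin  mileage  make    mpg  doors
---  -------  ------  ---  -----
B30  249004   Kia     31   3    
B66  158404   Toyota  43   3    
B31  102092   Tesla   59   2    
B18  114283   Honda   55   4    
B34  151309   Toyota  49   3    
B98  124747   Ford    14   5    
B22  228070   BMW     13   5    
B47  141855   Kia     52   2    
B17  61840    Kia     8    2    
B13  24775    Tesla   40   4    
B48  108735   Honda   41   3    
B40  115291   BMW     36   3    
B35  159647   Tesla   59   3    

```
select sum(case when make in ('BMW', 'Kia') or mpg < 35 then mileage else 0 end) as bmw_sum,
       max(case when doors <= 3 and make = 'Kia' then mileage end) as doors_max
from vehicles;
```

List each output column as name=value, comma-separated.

bmw_sum=920807, doors_max=249004

[bmw_sum: make in ('BMW', 'Kia') or mpg < 35]
vin=B30: ✓ → 249004
vin=B66: ✗
vin=B31: ✗
vin=B18: ✗
vin=B34: ✗
vin=B98: ✓ → 124747
vin=B22: ✓ → 228070
vin=B47: ✓ → 141855
vin=B17: ✓ → 61840
vin=B13: ✗
vin=B48: ✗
vin=B40: ✓ → 115291
vin=B35: ✗
bmw_sum = 249004 + 124747 + 228070 + 141855 + 61840 + 115291 = 920807
—
[doors_max: doors <= 3 and make = 'Kia']
vin=B30: ✓ → 249004
vin=B66: ✗
vin=B31: ✗
vin=B18: ✗
vin=B34: ✗
vin=B98: ✗
vin=B22: ✗
vin=B47: ✓ → 141855
vin=B17: ✓ → 61840
vin=B13: ✗
vin=B48: ✗
vin=B40: ✗
vin=B35: ✗
doors_max = MAX(249004, 141855, 61840) = 249004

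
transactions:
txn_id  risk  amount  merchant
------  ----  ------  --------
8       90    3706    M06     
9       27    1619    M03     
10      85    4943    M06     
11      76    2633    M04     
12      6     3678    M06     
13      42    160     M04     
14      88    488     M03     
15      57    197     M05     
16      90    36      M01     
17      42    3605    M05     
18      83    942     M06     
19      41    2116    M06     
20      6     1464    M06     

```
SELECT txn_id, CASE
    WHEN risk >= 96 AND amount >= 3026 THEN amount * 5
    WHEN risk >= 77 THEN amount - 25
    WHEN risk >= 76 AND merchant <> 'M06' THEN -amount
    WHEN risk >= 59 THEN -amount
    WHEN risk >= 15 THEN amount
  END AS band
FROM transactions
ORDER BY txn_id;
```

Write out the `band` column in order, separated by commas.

3681, 1619, 4918, -2633, NULL, 160, 463, 197, 11, 3605, 917, 2116, NULL

txn_id=8: risk >= 77 → 3681
txn_id=9: risk >= 15 → 1619
txn_id=10: risk >= 77 → 4918
txn_id=11: risk >= 76 AND merchant <> 'M06' → -2633
txn_id=12: (no match → NULL) → NULL
txn_id=13: risk >= 15 → 160
txn_id=14: risk >= 77 → 463
txn_id=15: risk >= 15 → 197
txn_id=16: risk >= 77 → 11
txn_id=17: risk >= 15 → 3605
txn_id=18: risk >= 77 → 917
txn_id=19: risk >= 15 → 2116
txn_id=20: (no match → NULL) → NULL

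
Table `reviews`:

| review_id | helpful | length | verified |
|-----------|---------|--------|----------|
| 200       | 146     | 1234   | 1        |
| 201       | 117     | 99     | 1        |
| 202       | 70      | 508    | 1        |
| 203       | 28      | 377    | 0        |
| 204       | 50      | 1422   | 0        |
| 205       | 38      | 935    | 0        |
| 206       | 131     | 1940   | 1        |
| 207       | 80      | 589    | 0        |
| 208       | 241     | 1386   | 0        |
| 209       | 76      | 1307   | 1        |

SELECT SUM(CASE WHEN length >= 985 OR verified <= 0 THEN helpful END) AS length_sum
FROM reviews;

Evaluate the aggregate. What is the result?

review_id=200: ✓ → 146
review_id=201: ✗
review_id=202: ✗
review_id=203: ✓ → 28
review_id=204: ✓ → 50
review_id=205: ✓ → 38
review_id=206: ✓ → 131
review_id=207: ✓ → 80
review_id=208: ✓ → 241
review_id=209: ✓ → 76
length_sum = 146 + 28 + 50 + 38 + 131 + 80 + 241 + 76 = 790

790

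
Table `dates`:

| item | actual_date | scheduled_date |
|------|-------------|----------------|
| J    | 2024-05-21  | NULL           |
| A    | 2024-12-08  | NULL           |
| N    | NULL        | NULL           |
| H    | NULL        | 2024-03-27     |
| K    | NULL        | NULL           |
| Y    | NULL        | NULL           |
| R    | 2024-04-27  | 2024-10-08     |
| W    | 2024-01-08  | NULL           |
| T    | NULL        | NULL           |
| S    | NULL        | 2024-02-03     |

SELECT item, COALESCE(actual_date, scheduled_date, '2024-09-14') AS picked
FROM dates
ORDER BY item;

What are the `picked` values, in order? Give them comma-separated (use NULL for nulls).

2024-12-08, 2024-03-27, 2024-05-21, 2024-09-14, 2024-09-14, 2024-04-27, 2024-02-03, 2024-09-14, 2024-01-08, 2024-09-14

item=A: actual_date=2024-12-08 → 2024-12-08
item=H: actual_date=NULL, scheduled_date=2024-03-27 → 2024-03-27
item=J: actual_date=2024-05-21 → 2024-05-21
item=K: actual_date=NULL, scheduled_date=NULL, → literal 2024-09-14 → 2024-09-14
item=N: actual_date=NULL, scheduled_date=NULL, → literal 2024-09-14 → 2024-09-14
item=R: actual_date=2024-04-27 → 2024-04-27
item=S: actual_date=NULL, scheduled_date=2024-02-03 → 2024-02-03
item=T: actual_date=NULL, scheduled_date=NULL, → literal 2024-09-14 → 2024-09-14
item=W: actual_date=2024-01-08 → 2024-01-08
item=Y: actual_date=NULL, scheduled_date=NULL, → literal 2024-09-14 → 2024-09-14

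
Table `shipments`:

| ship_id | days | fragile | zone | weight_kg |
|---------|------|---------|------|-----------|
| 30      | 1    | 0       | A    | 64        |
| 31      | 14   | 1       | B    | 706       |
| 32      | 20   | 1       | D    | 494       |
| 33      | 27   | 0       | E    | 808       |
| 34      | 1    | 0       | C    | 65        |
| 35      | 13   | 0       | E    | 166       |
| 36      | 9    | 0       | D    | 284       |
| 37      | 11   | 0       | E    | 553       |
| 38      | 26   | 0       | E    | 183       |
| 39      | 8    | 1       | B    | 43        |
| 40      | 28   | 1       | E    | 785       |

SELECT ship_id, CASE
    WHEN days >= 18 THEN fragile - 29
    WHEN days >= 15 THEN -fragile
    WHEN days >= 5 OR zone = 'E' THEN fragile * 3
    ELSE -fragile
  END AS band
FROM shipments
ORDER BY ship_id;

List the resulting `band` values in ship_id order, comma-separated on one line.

ship_id=30: ELSE → 0
ship_id=31: days >= 5 OR zone = 'E' → 3
ship_id=32: days >= 18 → -28
ship_id=33: days >= 18 → -29
ship_id=34: ELSE → 0
ship_id=35: days >= 5 OR zone = 'E' → 0
ship_id=36: days >= 5 OR zone = 'E' → 0
ship_id=37: days >= 5 OR zone = 'E' → 0
ship_id=38: days >= 18 → -29
ship_id=39: days >= 5 OR zone = 'E' → 3
ship_id=40: days >= 18 → -28

0, 3, -28, -29, 0, 0, 0, 0, -29, 3, -28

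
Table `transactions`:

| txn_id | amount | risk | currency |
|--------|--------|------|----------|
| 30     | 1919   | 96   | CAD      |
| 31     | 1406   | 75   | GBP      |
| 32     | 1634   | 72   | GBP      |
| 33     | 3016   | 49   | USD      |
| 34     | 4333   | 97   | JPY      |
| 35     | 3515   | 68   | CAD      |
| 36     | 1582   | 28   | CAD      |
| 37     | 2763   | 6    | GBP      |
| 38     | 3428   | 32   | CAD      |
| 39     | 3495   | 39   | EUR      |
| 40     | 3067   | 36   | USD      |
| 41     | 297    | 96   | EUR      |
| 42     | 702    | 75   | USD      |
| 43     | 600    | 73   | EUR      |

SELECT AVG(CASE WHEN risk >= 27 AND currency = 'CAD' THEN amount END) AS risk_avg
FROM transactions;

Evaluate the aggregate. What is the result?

txn_id=30: ✓ → 1919
txn_id=31: ✗
txn_id=32: ✗
txn_id=33: ✗
txn_id=34: ✗
txn_id=35: ✓ → 3515
txn_id=36: ✓ → 1582
txn_id=37: ✗
txn_id=38: ✓ → 3428
txn_id=39: ✗
txn_id=40: ✗
txn_id=41: ✗
txn_id=42: ✗
txn_id=43: ✗
risk_avg = (1919 + 3515 + 1582 + 3428) / 4 = 2611

2611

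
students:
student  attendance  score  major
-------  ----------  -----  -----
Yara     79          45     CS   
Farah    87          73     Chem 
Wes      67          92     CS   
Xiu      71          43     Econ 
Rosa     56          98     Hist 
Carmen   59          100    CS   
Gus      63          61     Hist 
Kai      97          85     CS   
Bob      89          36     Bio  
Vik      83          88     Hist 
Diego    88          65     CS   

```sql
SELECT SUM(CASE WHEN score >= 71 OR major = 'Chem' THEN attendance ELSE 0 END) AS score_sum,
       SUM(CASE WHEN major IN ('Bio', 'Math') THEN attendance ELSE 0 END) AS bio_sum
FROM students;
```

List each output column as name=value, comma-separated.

[score_sum: score >= 71 OR major = 'Chem']
student=Yara: ✗
student=Farah: ✓ → 87
student=Wes: ✓ → 67
student=Xiu: ✗
student=Rosa: ✓ → 56
student=Carmen: ✓ → 59
student=Gus: ✗
student=Kai: ✓ → 97
student=Bob: ✗
student=Vik: ✓ → 83
student=Diego: ✗
score_sum = 87 + 67 + 56 + 59 + 97 + 83 = 449
—
[bio_sum: major IN ('Bio', 'Math')]
student=Yara: ✗
student=Farah: ✗
student=Wes: ✗
student=Xiu: ✗
student=Rosa: ✗
student=Carmen: ✗
student=Gus: ✗
student=Kai: ✗
student=Bob: ✓ → 89
student=Vik: ✗
student=Diego: ✗
bio_sum = 89

score_sum=449, bio_sum=89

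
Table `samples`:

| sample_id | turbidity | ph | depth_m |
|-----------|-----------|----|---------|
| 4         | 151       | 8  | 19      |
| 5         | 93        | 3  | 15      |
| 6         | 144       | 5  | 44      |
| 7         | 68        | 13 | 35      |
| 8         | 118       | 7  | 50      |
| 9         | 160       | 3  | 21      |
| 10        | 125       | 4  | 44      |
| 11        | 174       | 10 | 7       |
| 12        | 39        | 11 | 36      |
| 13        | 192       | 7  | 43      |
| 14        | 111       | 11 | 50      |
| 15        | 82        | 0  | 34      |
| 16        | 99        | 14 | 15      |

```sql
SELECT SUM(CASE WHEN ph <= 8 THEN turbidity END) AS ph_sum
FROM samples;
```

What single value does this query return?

sample_id=4: ✓ → 151
sample_id=5: ✓ → 93
sample_id=6: ✓ → 144
sample_id=7: ✗
sample_id=8: ✓ → 118
sample_id=9: ✓ → 160
sample_id=10: ✓ → 125
sample_id=11: ✗
sample_id=12: ✗
sample_id=13: ✓ → 192
sample_id=14: ✗
sample_id=15: ✓ → 82
sample_id=16: ✗
ph_sum = 151 + 93 + 144 + 118 + 160 + 125 + 192 + 82 = 1065

1065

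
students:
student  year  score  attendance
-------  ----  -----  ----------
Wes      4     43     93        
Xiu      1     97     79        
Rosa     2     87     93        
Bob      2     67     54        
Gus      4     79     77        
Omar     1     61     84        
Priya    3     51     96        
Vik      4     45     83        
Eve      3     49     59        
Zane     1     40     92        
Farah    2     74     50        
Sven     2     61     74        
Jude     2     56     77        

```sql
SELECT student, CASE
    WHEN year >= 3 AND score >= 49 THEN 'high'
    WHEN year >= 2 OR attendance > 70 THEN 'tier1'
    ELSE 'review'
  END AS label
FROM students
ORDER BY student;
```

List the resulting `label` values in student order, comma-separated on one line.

student=Bob: year >= 2 OR attendance > 70 → tier1
student=Eve: year >= 3 AND score >= 49 → high
student=Farah: year >= 2 OR attendance > 70 → tier1
student=Gus: year >= 3 AND score >= 49 → high
student=Jude: year >= 2 OR attendance > 70 → tier1
student=Omar: year >= 2 OR attendance > 70 → tier1
student=Priya: year >= 3 AND score >= 49 → high
student=Rosa: year >= 2 OR attendance > 70 → tier1
student=Sven: year >= 2 OR attendance > 70 → tier1
student=Vik: year >= 2 OR attendance > 70 → tier1
student=Wes: year >= 2 OR attendance > 70 → tier1
student=Xiu: year >= 2 OR attendance > 70 → tier1
student=Zane: year >= 2 OR attendance > 70 → tier1

tier1, high, tier1, high, tier1, tier1, high, tier1, tier1, tier1, tier1, tier1, tier1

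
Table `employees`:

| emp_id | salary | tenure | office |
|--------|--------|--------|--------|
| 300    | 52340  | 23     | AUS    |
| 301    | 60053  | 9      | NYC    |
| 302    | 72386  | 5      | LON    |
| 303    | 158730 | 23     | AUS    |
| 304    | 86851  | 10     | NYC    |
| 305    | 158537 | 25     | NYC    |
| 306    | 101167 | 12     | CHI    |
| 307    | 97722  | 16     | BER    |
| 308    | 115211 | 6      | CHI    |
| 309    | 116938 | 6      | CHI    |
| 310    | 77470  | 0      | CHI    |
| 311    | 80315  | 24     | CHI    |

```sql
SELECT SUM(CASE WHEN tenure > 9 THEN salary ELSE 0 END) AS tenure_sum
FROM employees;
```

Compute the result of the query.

emp_id=300: ✓ → 52340
emp_id=301: ✗
emp_id=302: ✗
emp_id=303: ✓ → 158730
emp_id=304: ✓ → 86851
emp_id=305: ✓ → 158537
emp_id=306: ✓ → 101167
emp_id=307: ✓ → 97722
emp_id=308: ✗
emp_id=309: ✗
emp_id=310: ✗
emp_id=311: ✓ → 80315
tenure_sum = 52340 + 158730 + 86851 + 158537 + 101167 + 97722 + 80315 = 735662

735662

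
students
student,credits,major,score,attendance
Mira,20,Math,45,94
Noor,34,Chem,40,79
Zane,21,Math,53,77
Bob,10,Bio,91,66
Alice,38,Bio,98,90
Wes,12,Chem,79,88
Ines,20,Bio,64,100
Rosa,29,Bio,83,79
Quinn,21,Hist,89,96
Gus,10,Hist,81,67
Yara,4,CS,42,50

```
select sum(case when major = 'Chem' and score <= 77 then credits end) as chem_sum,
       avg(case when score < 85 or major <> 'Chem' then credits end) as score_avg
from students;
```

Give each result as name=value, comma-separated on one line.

[chem_sum: major = 'Chem' and score <= 77]
student=Mira: ✗
student=Noor: ✓ → 34
student=Zane: ✗
student=Bob: ✗
student=Alice: ✗
student=Wes: ✗
student=Ines: ✗
student=Rosa: ✗
student=Quinn: ✗
student=Gus: ✗
student=Yara: ✗
chem_sum = 34
—
[score_avg: score < 85 or major <> 'Chem']
student=Mira: ✓ → 20
student=Noor: ✓ → 34
student=Zane: ✓ → 21
student=Bob: ✓ → 10
student=Alice: ✓ → 38
student=Wes: ✓ → 12
student=Ines: ✓ → 20
student=Rosa: ✓ → 29
student=Quinn: ✓ → 21
student=Gus: ✓ → 10
student=Yara: ✓ → 4
score_avg = (20 + 34 + 21 + 10 + 38 + 12 + 20 + 29 + 21 + 10 + 4) / 11 = 19.9090909091

chem_sum=34, score_avg=19.9090909091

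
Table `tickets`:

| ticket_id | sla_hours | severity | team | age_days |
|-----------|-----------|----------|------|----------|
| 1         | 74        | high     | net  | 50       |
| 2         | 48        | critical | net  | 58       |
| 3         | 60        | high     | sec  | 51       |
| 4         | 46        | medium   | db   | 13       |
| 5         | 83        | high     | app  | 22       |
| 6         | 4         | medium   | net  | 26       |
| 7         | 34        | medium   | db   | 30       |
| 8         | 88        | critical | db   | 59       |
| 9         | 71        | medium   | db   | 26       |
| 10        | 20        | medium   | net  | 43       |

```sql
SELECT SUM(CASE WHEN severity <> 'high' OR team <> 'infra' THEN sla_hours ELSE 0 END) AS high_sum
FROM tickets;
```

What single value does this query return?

ticket_id=1: ✓ → 74
ticket_id=2: ✓ → 48
ticket_id=3: ✓ → 60
ticket_id=4: ✓ → 46
ticket_id=5: ✓ → 83
ticket_id=6: ✓ → 4
ticket_id=7: ✓ → 34
ticket_id=8: ✓ → 88
ticket_id=9: ✓ → 71
ticket_id=10: ✓ → 20
high_sum = 74 + 48 + 60 + 46 + 83 + 4 + 34 + 88 + 71 + 20 = 528

528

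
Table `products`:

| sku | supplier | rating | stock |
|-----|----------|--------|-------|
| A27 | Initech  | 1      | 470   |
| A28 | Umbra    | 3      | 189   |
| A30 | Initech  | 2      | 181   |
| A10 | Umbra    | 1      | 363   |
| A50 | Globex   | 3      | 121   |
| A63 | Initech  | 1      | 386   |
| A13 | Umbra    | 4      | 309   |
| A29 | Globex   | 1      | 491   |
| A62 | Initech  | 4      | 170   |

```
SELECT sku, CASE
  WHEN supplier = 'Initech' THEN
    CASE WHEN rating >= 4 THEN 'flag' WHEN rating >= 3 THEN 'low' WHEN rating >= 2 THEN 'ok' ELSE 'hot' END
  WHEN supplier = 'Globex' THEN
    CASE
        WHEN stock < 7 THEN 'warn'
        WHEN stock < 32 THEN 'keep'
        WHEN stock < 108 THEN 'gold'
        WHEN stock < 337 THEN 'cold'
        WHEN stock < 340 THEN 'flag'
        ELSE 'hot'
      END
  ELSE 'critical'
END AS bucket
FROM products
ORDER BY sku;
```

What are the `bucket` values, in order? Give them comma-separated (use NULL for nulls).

sku=A10: supplier='Umbra' → outer ELSE → critical
sku=A13: supplier='Umbra' → outer ELSE → critical
sku=A27: supplier='Initech' → inner[ELSE] → hot
sku=A28: supplier='Umbra' → outer ELSE → critical
sku=A29: supplier='Globex' → inner[ELSE] → hot
sku=A30: supplier='Initech' → inner[rating >= 2] → ok
sku=A50: supplier='Globex' → inner[stock < 337] → cold
sku=A62: supplier='Initech' → inner[rating >= 4] → flag
sku=A63: supplier='Initech' → inner[ELSE] → hot

critical, critical, hot, critical, hot, ok, cold, flag, hot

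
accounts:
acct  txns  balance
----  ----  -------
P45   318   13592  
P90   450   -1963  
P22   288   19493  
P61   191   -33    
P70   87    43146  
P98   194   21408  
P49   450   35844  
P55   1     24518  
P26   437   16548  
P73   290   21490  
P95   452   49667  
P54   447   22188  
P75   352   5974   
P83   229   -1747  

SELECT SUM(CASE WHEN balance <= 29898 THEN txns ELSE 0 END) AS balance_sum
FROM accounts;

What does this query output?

3197

acct=P45: ✓ → 318
acct=P90: ✓ → 450
acct=P22: ✓ → 288
acct=P61: ✓ → 191
acct=P70: ✗
acct=P98: ✓ → 194
acct=P49: ✗
acct=P55: ✓ → 1
acct=P26: ✓ → 437
acct=P73: ✓ → 290
acct=P95: ✗
acct=P54: ✓ → 447
acct=P75: ✓ → 352
acct=P83: ✓ → 229
balance_sum = 318 + 450 + 288 + 191 + 194 + 1 + 437 + 290 + 447 + 352 + 229 = 3197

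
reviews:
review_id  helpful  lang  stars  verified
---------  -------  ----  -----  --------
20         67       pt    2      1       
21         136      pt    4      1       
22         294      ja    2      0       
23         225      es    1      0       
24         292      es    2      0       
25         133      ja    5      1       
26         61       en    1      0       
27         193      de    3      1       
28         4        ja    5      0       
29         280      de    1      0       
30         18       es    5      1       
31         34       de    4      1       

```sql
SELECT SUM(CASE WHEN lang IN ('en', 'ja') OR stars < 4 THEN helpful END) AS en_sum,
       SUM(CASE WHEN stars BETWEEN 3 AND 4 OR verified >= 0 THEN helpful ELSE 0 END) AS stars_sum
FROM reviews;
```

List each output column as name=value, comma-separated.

en_sum=1549, stars_sum=1737

[en_sum: lang IN ('en', 'ja') OR stars < 4]
review_id=20: ✓ → 67
review_id=21: ✗
review_id=22: ✓ → 294
review_id=23: ✓ → 225
review_id=24: ✓ → 292
review_id=25: ✓ → 133
review_id=26: ✓ → 61
review_id=27: ✓ → 193
review_id=28: ✓ → 4
review_id=29: ✓ → 280
review_id=30: ✗
review_id=31: ✗
en_sum = 67 + 294 + 225 + 292 + 133 + 61 + 193 + 4 + 280 = 1549
—
[stars_sum: stars BETWEEN 3 AND 4 OR verified >= 0]
review_id=20: ✓ → 67
review_id=21: ✓ → 136
review_id=22: ✓ → 294
review_id=23: ✓ → 225
review_id=24: ✓ → 292
review_id=25: ✓ → 133
review_id=26: ✓ → 61
review_id=27: ✓ → 193
review_id=28: ✓ → 4
review_id=29: ✓ → 280
review_id=30: ✓ → 18
review_id=31: ✓ → 34
stars_sum = 67 + 136 + 294 + 225 + 292 + 133 + 61 + 193 + 4 + 280 + 18 + 34 = 1737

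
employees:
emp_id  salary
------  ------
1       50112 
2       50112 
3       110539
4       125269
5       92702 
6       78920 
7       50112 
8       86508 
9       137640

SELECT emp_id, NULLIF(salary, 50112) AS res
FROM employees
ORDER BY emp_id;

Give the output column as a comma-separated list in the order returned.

emp_id=1: salary=50112 vs 50112: equal → NULL
emp_id=2: salary=50112 vs 50112: equal → NULL
emp_id=3: salary=110539 vs 50112: differ → 110539
emp_id=4: salary=125269 vs 50112: differ → 125269
emp_id=5: salary=92702 vs 50112: differ → 92702
emp_id=6: salary=78920 vs 50112: differ → 78920
emp_id=7: salary=50112 vs 50112: equal → NULL
emp_id=8: salary=86508 vs 50112: differ → 86508
emp_id=9: salary=137640 vs 50112: differ → 137640

NULL, NULL, 110539, 125269, 92702, 78920, NULL, 86508, 137640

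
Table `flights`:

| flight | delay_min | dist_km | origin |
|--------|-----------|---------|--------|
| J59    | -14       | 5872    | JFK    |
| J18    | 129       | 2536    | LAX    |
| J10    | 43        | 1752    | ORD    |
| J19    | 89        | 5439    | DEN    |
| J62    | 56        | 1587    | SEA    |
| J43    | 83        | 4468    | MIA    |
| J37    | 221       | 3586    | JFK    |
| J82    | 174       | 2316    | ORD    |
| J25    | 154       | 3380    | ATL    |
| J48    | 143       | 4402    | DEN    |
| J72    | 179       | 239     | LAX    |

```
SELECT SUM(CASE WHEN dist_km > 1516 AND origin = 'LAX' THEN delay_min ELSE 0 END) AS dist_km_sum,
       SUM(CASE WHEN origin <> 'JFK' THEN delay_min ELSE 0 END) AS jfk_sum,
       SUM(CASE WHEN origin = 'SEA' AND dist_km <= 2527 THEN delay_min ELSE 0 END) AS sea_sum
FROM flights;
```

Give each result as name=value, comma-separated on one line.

dist_km_sum=129, jfk_sum=1050, sea_sum=56

[dist_km_sum: dist_km > 1516 AND origin = 'LAX']
flight=J59: ✗
flight=J18: ✓ → 129
flight=J10: ✗
flight=J19: ✗
flight=J62: ✗
flight=J43: ✗
flight=J37: ✗
flight=J82: ✗
flight=J25: ✗
flight=J48: ✗
flight=J72: ✗
dist_km_sum = 129
—
[jfk_sum: origin <> 'JFK']
flight=J59: ✗
flight=J18: ✓ → 129
flight=J10: ✓ → 43
flight=J19: ✓ → 89
flight=J62: ✓ → 56
flight=J43: ✓ → 83
flight=J37: ✗
flight=J82: ✓ → 174
flight=J25: ✓ → 154
flight=J48: ✓ → 143
flight=J72: ✓ → 179
jfk_sum = 129 + 43 + 89 + 56 + 83 + 174 + 154 + 143 + 179 = 1050
—
[sea_sum: origin = 'SEA' AND dist_km <= 2527]
flight=J59: ✗
flight=J18: ✗
flight=J10: ✗
flight=J19: ✗
flight=J62: ✓ → 56
flight=J43: ✗
flight=J37: ✗
flight=J82: ✗
flight=J25: ✗
flight=J48: ✗
flight=J72: ✗
sea_sum = 56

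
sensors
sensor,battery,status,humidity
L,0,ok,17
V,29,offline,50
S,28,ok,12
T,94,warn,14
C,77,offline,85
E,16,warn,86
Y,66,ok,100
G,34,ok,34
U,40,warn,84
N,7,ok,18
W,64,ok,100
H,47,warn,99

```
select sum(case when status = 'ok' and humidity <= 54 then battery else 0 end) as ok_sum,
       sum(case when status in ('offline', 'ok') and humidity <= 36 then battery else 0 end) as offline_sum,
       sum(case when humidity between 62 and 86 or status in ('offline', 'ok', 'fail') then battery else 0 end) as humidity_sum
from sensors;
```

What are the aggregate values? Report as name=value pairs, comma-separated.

ok_sum=69, offline_sum=69, humidity_sum=361

[ok_sum: status = 'ok' and humidity <= 54]
sensor=L: ✓ → 0
sensor=V: ✗
sensor=S: ✓ → 28
sensor=T: ✗
sensor=C: ✗
sensor=E: ✗
sensor=Y: ✗
sensor=G: ✓ → 34
sensor=U: ✗
sensor=N: ✓ → 7
sensor=W: ✗
sensor=H: ✗
ok_sum = 28 + 34 + 7 = 69
—
[offline_sum: status in ('offline', 'ok') and humidity <= 36]
sensor=L: ✓ → 0
sensor=V: ✗
sensor=S: ✓ → 28
sensor=T: ✗
sensor=C: ✗
sensor=E: ✗
sensor=Y: ✗
sensor=G: ✓ → 34
sensor=U: ✗
sensor=N: ✓ → 7
sensor=W: ✗
sensor=H: ✗
offline_sum = 28 + 34 + 7 = 69
—
[humidity_sum: humidity between 62 and 86 or status in ('offline', 'ok', 'fail')]
sensor=L: ✓ → 0
sensor=V: ✓ → 29
sensor=S: ✓ → 28
sensor=T: ✗
sensor=C: ✓ → 77
sensor=E: ✓ → 16
sensor=Y: ✓ → 66
sensor=G: ✓ → 34
sensor=U: ✓ → 40
sensor=N: ✓ → 7
sensor=W: ✓ → 64
sensor=H: ✗
humidity_sum = 29 + 28 + 77 + 16 + 66 + 34 + 40 + 7 + 64 = 361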